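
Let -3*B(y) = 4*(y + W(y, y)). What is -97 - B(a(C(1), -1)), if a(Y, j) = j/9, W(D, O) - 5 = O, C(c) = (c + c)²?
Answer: -2447/27 ≈ -90.630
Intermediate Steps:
C(c) = 4*c² (C(c) = (2*c)² = 4*c²)
W(D, O) = 5 + O
a(Y, j) = j/9 (a(Y, j) = j*(⅑) = j/9)
B(y) = -20/3 - 8*y/3 (B(y) = -4*(y + (5 + y))/3 = -4*(5 + 2*y)/3 = -(20 + 8*y)/3 = -20/3 - 8*y/3)
-97 - B(a(C(1), -1)) = -97 - (-20/3 - 8*(-1)/27) = -97 - (-20/3 - 8/3*(-⅑)) = -97 - (-20/3 + 8/27) = -97 - 1*(-172/27) = -97 + 172/27 = -2447/27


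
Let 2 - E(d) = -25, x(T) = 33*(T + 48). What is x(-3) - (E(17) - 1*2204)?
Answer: 3662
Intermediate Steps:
x(T) = 1584 + 33*T (x(T) = 33*(48 + T) = 1584 + 33*T)
E(d) = 27 (E(d) = 2 - 1*(-25) = 2 + 25 = 27)
x(-3) - (E(17) - 1*2204) = (1584 + 33*(-3)) - (27 - 1*2204) = (1584 - 99) - (27 - 2204) = 1485 - 1*(-2177) = 1485 + 2177 = 3662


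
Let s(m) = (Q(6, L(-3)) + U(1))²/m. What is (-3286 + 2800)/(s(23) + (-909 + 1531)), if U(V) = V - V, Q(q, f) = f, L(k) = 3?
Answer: -11178/14315 ≈ -0.78086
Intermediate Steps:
U(V) = 0
s(m) = 9/m (s(m) = (3 + 0)²/m = 3²/m = 9/m)
(-3286 + 2800)/(s(23) + (-909 + 1531)) = (-3286 + 2800)/(9/23 + (-909 + 1531)) = -486/(9*(1/23) + 622) = -486/(9/23 + 622) = -486/14315/23 = -486*23/14315 = -11178/14315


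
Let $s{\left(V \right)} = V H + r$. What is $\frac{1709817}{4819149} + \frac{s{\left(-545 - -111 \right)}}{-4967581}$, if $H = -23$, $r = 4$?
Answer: $\frac{2815176806921}{7979837669523} \approx 0.35279$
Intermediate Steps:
$s{\left(V \right)} = 4 - 23 V$ ($s{\left(V \right)} = V \left(-23\right) + 4 = - 23 V + 4 = 4 - 23 V$)
$\frac{1709817}{4819149} + \frac{s{\left(-545 - -111 \right)}}{-4967581} = \frac{1709817}{4819149} + \frac{4 - 23 \left(-545 - -111\right)}{-4967581} = 1709817 \cdot \frac{1}{4819149} + \left(4 - 23 \left(-545 + 111\right)\right) \left(- \frac{1}{4967581}\right) = \frac{569939}{1606383} + \left(4 - -9982\right) \left(- \frac{1}{4967581}\right) = \frac{569939}{1606383} + \left(4 + 9982\right) \left(- \frac{1}{4967581}\right) = \frac{569939}{1606383} + 9986 \left(- \frac{1}{4967581}\right) = \frac{569939}{1606383} - \frac{9986}{4967581} = \frac{2815176806921}{7979837669523}$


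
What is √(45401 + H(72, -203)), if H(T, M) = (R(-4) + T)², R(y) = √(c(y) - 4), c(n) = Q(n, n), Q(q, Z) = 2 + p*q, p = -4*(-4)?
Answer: √(50519 + 144*I*√66) ≈ 224.78 + 2.602*I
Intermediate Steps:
p = 16
Q(q, Z) = 2 + 16*q
c(n) = 2 + 16*n
R(y) = √(-2 + 16*y) (R(y) = √((2 + 16*y) - 4) = √(-2 + 16*y))
H(T, M) = (T + I*√66)² (H(T, M) = (√(-2 + 16*(-4)) + T)² = (√(-2 - 64) + T)² = (√(-66) + T)² = (I*√66 + T)² = (T + I*√66)²)
√(45401 + H(72, -203)) = √(45401 + (72 + I*√66)²)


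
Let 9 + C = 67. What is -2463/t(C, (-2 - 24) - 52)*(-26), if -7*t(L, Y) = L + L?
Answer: -224133/58 ≈ -3864.4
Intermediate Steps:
C = 58 (C = -9 + 67 = 58)
t(L, Y) = -2*L/7 (t(L, Y) = -(L + L)/7 = -2*L/7)
-2463/t(C, (-2 - 24) - 52)*(-26) = -2463/((-2/7*58))*(-26) = -2463/(-116/7)*(-26) = -2463*(-7/116)*(-26) = (17241/116)*(-26) = -224133/58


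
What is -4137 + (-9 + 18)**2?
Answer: -4056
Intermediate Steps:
-4137 + (-9 + 18)**2 = -4137 + 9**2 = -4137 + 81 = -4056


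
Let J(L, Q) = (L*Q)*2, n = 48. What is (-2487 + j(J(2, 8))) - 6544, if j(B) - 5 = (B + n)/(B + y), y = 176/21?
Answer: -478273/53 ≈ -9024.0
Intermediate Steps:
y = 176/21 (y = 176*(1/21) = 176/21 ≈ 8.3810)
J(L, Q) = 2*L*Q
j(B) = 5 + (48 + B)/(176/21 + B) (j(B) = 5 + (B + 48)/(B + 176/21) = 5 + (48 + B)/(176/21 + B))
(-2487 + j(J(2, 8))) - 6544 = (-2487 + 2*(944 + 63*(2*2*8))/(176 + 21*(2*2*8))) - 6544 = (-2487 + 2*(944 + 63*32)/(176 + 21*32)) - 6544 = (-2487 + 2*(944 + 2016)/(176 + 672)) - 6544 = (-2487 + 2*2960/848) - 6544 = (-2487 + 2*(1/848)*2960) - 6544 = (-2487 + 370/53) - 6544 = -131441/53 - 6544 = -478273/53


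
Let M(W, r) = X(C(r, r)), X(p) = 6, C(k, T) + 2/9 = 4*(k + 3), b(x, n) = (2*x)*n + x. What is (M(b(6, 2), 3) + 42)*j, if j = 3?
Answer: 144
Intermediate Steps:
b(x, n) = x + 2*n*x (b(x, n) = 2*n*x + x = x + 2*n*x)
C(k, T) = 106/9 + 4*k (C(k, T) = -2/9 + 4*(k + 3) = -2/9 + 4*(3 + k) = -2/9 + (12 + 4*k) = 106/9 + 4*k)
M(W, r) = 6
(M(b(6, 2), 3) + 42)*j = (6 + 42)*3 = 48*3 = 144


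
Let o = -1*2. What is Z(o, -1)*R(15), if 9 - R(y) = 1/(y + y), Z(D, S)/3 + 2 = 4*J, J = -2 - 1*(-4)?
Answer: 807/5 ≈ 161.40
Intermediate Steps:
J = 2 (J = -2 + 4 = 2)
o = -2
Z(D, S) = 18 (Z(D, S) = -6 + 3*(4*2) = -6 + 3*8 = -6 + 24 = 18)
R(y) = 9 - 1/(2*y) (R(y) = 9 - 1/(y + y) = 9 - 1/(2*y))
Z(o, -1)*R(15) = 18*(9 - ½/15) = 18*(9 - ½*1/15) = 18*(9 - 1/30) = 18*(269/30) = 807/5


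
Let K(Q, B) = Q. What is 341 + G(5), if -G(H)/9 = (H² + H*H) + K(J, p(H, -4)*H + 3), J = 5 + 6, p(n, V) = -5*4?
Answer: -208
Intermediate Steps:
p(n, V) = -20
J = 11
G(H) = -99 - 18*H² (G(H) = -9*((H² + H*H) + 11) = -9*((H² + H²) + 11) = -9*(2*H² + 11) = -9*(11 + 2*H²) = -99 - 18*H²)
341 + G(5) = 341 + (-99 - 18*5²) = 341 + (-99 - 18*25) = 341 + (-99 - 450) = 341 - 549 = -208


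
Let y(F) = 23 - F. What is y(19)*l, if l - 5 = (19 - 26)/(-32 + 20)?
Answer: 67/3 ≈ 22.333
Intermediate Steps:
l = 67/12 (l = 5 + (19 - 26)/(-32 + 20) = 5 - 7/(-12) = 5 - 7*(-1/12) = 5 + 7/12 = 67/12 ≈ 5.5833)
y(19)*l = (23 - 1*19)*(67/12) = (23 - 19)*(67/12) = 4*(67/12) = 67/3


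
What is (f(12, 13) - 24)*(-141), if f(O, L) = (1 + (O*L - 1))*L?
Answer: -282564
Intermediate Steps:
f(O, L) = O*L² (f(O, L) = (1 + (L*O - 1))*L = (1 + (-1 + L*O))*L = (L*O)*L = O*L²)
(f(12, 13) - 24)*(-141) = (12*13² - 24)*(-141) = (12*169 - 24)*(-141) = (2028 - 24)*(-141) = 2004*(-141) = -282564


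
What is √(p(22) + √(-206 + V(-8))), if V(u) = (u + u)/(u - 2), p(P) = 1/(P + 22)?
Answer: √(275 + 2420*I*√5110)/110 ≈ 2.6758 + 2.6715*I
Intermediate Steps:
p(P) = 1/(22 + P)
V(u) = 2*u/(-2 + u) (V(u) = (2*u)/(-2 + u) = 2*u/(-2 + u))
√(p(22) + √(-206 + V(-8))) = √(1/(22 + 22) + √(-206 + 2*(-8)/(-2 - 8))) = √(1/44 + √(-206 + 2*(-8)/(-10))) = √(1/44 + √(-206 + 2*(-8)*(-⅒))) = √(1/44 + √(-206 + 8/5)) = √(1/44 + √(-1022/5)) = √(1/44 + I*√5110/5)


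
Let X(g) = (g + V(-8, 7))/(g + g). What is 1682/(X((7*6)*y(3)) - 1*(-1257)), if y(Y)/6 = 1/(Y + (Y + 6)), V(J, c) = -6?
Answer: 812/607 ≈ 1.3377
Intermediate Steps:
y(Y) = 6/(6 + 2*Y) (y(Y) = 6/(Y + (Y + 6)) = 6/(Y + (6 + Y)) = 6/(6 + 2*Y))
X(g) = (-6 + g)/(2*g) (X(g) = (g - 6)/(g + g) = (-6 + g)/((2*g)) = (-6 + g)*(1/(2*g)) = (-6 + g)/(2*g))
1682/(X((7*6)*y(3)) - 1*(-1257)) = 1682/((-6 + (7*6)*(3/(3 + 3)))/(2*(((7*6)*(3/(3 + 3))))) - 1*(-1257)) = 1682/((-6 + 42*(3/6))/(2*((42*(3/6)))) + 1257) = 1682/((-6 + 42*(3*(1/6)))/(2*((42*(3*(1/6))))) + 1257) = 1682/((-6 + 42*(1/2))/(2*((42*(1/2)))) + 1257) = 1682/((1/2)*(-6 + 21)/21 + 1257) = 1682/((1/2)*(1/21)*15 + 1257) = 1682/(5/14 + 1257) = 1682/(17603/14) = 1682*(14/17603) = 812/607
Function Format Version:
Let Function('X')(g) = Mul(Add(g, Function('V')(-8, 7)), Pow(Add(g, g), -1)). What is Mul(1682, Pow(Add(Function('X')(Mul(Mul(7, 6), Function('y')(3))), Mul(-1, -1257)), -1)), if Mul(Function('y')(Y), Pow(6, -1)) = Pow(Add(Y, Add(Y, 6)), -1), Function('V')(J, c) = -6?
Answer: Rational(812, 607) ≈ 1.3377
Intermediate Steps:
Function('y')(Y) = Mul(6, Pow(Add(6, Mul(2, Y)), -1)) (Function('y')(Y) = Mul(6, Pow(Add(Y, Add(Y, 6)), -1)) = Mul(6, Pow(Add(Y, Add(6, Y)), -1)) = Mul(6, Pow(Add(6, Mul(2, Y)), -1)))
Function('X')(g) = Mul(Rational(1, 2), Pow(g, -1), Add(-6, g)) (Function('X')(g) = Mul(Add(g, -6), Pow(Add(g, g), -1)) = Mul(Add(-6, g), Pow(Mul(2, g), -1)) = Mul(Add(-6, g), Mul(Rational(1, 2), Pow(g, -1))) = Mul(Rational(1, 2), Pow(g, -1), Add(-6, g)))
Mul(1682, Pow(Add(Function('X')(Mul(Mul(7, 6), Function('y')(3))), Mul(-1, -1257)), -1)) = Mul(1682, Pow(Add(Mul(Rational(1, 2), Pow(Mul(Mul(7, 6), Mul(3, Pow(Add(3, 3), -1))), -1), Add(-6, Mul(Mul(7, 6), Mul(3, Pow(Add(3, 3), -1))))), Mul(-1, -1257)), -1)) = Mul(1682, Pow(Add(Mul(Rational(1, 2), Pow(Mul(42, Mul(3, Pow(6, -1))), -1), Add(-6, Mul(42, Mul(3, Pow(6, -1))))), 1257), -1)) = Mul(1682, Pow(Add(Mul(Rational(1, 2), Pow(Mul(42, Mul(3, Rational(1, 6))), -1), Add(-6, Mul(42, Mul(3, Rational(1, 6))))), 1257), -1)) = Mul(1682, Pow(Add(Mul(Rational(1, 2), Pow(Mul(42, Rational(1, 2)), -1), Add(-6, Mul(42, Rational(1, 2)))), 1257), -1)) = Mul(1682, Pow(Add(Mul(Rational(1, 2), Pow(21, -1), Add(-6, 21)), 1257), -1)) = Mul(1682, Pow(Add(Mul(Rational(1, 2), Rational(1, 21), 15), 1257), -1)) = Mul(1682, Pow(Add(Rational(5, 14), 1257), -1)) = Mul(1682, Pow(Rational(17603, 14), -1)) = Mul(1682, Rational(14, 17603)) = Rational(812, 607)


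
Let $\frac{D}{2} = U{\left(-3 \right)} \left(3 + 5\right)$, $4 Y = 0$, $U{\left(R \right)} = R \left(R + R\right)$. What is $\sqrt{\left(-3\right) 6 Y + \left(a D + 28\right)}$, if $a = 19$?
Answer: $10 \sqrt{55} \approx 74.162$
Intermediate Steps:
$U{\left(R \right)} = 2 R^{2}$ ($U{\left(R \right)} = R 2 R = 2 R^{2}$)
$Y = 0$ ($Y = \frac{1}{4} \cdot 0 = 0$)
$D = 288$ ($D = 2 \cdot 2 \left(-3\right)^{2} \left(3 + 5\right) = 2 \cdot 2 \cdot 9 \cdot 8 = 2 \cdot 18 \cdot 8 = 2 \cdot 144 = 288$)
$\sqrt{\left(-3\right) 6 Y + \left(a D + 28\right)} = \sqrt{\left(-3\right) 6 \cdot 0 + \left(19 \cdot 288 + 28\right)} = \sqrt{\left(-18\right) 0 + \left(5472 + 28\right)} = \sqrt{0 + 5500} = \sqrt{5500} = 10 \sqrt{55}$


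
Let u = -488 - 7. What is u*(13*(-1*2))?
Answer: 12870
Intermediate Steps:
u = -495
u*(13*(-1*2)) = -6435*(-1*2) = -6435*(-2) = -495*(-26) = 12870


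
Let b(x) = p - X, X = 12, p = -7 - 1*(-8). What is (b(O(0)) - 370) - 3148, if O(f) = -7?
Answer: -3529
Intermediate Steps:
p = 1 (p = -7 + 8 = 1)
b(x) = -11 (b(x) = 1 - 1*12 = 1 - 12 = -11)
(b(O(0)) - 370) - 3148 = (-11 - 370) - 3148 = -381 - 3148 = -3529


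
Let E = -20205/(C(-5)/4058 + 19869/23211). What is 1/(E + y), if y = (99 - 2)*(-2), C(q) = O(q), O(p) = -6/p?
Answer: -67213546/1598967560249 ≈ -4.2036e-5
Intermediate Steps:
C(q) = -6/q
E = -1585928132325/67213546 (E = -20205/(-6/(-5)/4058 + 19869/23211) = -20205/(-6*(-⅕)*(1/4058) + 19869*(1/23211)) = -20205/((6/5)*(1/4058) + 6623/7737) = -20205/(3/10145 + 6623/7737) = -20205/67213546/78491865 = -20205*78491865/67213546 = -1585928132325/67213546 ≈ -23595.)
y = -194 (y = 97*(-2) = -194)
1/(E + y) = 1/(-1585928132325/67213546 - 194) = 1/(-1598967560249/67213546) = -67213546/1598967560249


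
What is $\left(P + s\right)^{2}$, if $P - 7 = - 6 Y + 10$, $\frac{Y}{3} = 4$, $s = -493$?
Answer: $300304$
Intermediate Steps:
$Y = 12$ ($Y = 3 \cdot 4 = 12$)
$P = -55$ ($P = 7 + \left(\left(-6\right) 12 + 10\right) = 7 + \left(-72 + 10\right) = 7 - 62 = -55$)
$\left(P + s\right)^{2} = \left(-55 - 493\right)^{2} = \left(-548\right)^{2} = 300304$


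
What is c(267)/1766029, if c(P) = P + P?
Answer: 534/1766029 ≈ 0.00030237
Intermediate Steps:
c(P) = 2*P
c(267)/1766029 = (2*267)/1766029 = 534*(1/1766029) = 534/1766029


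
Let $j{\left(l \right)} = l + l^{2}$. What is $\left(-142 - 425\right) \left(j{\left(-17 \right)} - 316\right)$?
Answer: $24948$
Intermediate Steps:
$\left(-142 - 425\right) \left(j{\left(-17 \right)} - 316\right) = \left(-142 - 425\right) \left(- 17 \left(1 - 17\right) - 316\right) = - 567 \left(\left(-17\right) \left(-16\right) - 316\right) = - 567 \left(272 - 316\right) = \left(-567\right) \left(-44\right) = 24948$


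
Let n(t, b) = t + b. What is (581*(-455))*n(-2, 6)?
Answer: -1057420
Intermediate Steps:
n(t, b) = b + t
(581*(-455))*n(-2, 6) = (581*(-455))*(6 - 2) = -264355*4 = -1057420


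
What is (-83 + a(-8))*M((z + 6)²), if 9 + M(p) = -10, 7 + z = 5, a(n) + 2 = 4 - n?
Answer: 1387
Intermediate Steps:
a(n) = 2 - n (a(n) = -2 + (4 - n) = 2 - n)
z = -2 (z = -7 + 5 = -2)
M(p) = -19 (M(p) = -9 - 10 = -19)
(-83 + a(-8))*M((z + 6)²) = (-83 + (2 - 1*(-8)))*(-19) = (-83 + (2 + 8))*(-19) = (-83 + 10)*(-19) = -73*(-19) = 1387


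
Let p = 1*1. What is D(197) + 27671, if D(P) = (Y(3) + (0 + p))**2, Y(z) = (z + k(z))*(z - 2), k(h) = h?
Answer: 27720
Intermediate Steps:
p = 1
Y(z) = 2*z*(-2 + z) (Y(z) = (z + z)*(z - 2) = (2*z)*(-2 + z) = 2*z*(-2 + z))
D(P) = 49 (D(P) = (2*3*(-2 + 3) + (0 + 1))**2 = (2*3*1 + 1)**2 = (6 + 1)**2 = 7**2 = 49)
D(197) + 27671 = 49 + 27671 = 27720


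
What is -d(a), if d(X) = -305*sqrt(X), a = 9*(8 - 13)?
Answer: 915*I*sqrt(5) ≈ 2046.0*I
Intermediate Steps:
a = -45 (a = 9*(-5) = -45)
-d(a) = -(-305)*sqrt(-45) = -(-305)*3*I*sqrt(5) = -(-915)*I*sqrt(5) = 915*I*sqrt(5)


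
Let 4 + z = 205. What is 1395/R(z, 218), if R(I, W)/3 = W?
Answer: 465/218 ≈ 2.1330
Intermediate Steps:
z = 201 (z = -4 + 205 = 201)
R(I, W) = 3*W
1395/R(z, 218) = 1395/((3*218)) = 1395/654 = 1395*(1/654) = 465/218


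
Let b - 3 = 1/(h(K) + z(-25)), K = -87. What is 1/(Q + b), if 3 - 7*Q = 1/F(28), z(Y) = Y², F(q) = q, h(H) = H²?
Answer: 803012/2749185 ≈ 0.29209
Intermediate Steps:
Q = 83/196 (Q = 3/7 - ⅐/28 = 3/7 - ⅐*1/28 = 3/7 - 1/196 = 83/196 ≈ 0.42347)
b = 24583/8194 (b = 3 + 1/((-87)² + (-25)²) = 3 + 1/(7569 + 625) = 3 + 1/8194 = 24583/8194 ≈ 3.0001)
1/(Q + b) = 1/(83/196 + 24583/8194) = 1/(2749185/803012) = 803012/2749185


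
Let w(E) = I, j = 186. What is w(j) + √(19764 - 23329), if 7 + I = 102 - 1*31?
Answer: 64 + I*√3565 ≈ 64.0 + 59.708*I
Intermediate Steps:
I = 64 (I = -7 + (102 - 1*31) = -7 + (102 - 31) = -7 + 71 = 64)
w(E) = 64
w(j) + √(19764 - 23329) = 64 + √(19764 - 23329) = 64 + √(-3565) = 64 + I*√3565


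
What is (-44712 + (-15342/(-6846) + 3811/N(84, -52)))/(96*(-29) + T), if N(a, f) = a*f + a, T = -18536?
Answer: 4460155459/2126797920 ≈ 2.0971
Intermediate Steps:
N(a, f) = a + a*f
(-44712 + (-15342/(-6846) + 3811/N(84, -52)))/(96*(-29) + T) = (-44712 + (-15342/(-6846) + 3811/((84*(1 - 52)))))/(96*(-29) - 18536) = (-44712 + (-15342*(-1/6846) + 3811/((84*(-51)))))/(-2784 - 18536) = (-44712 + (2557/1141 + 3811/(-4284)))/(-21320) = (-44712 + (2557/1141 + 3811*(-1/4284)))*(-1/21320) = (-44712 + (2557/1141 - 3811/4284))*(-1/21320) = (-44712 + 134813/99756)*(-1/21320) = -4460155459/99756*(-1/21320) = 4460155459/2126797920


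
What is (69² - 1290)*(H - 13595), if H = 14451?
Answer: 2971176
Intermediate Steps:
(69² - 1290)*(H - 13595) = (69² - 1290)*(14451 - 13595) = (4761 - 1290)*856 = 3471*856 = 2971176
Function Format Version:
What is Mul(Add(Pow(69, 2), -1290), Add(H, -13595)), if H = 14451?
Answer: 2971176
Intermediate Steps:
Mul(Add(Pow(69, 2), -1290), Add(H, -13595)) = Mul(Add(Pow(69, 2), -1290), Add(14451, -13595)) = Mul(Add(4761, -1290), 856) = Mul(3471, 856) = 2971176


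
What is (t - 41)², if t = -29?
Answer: 4900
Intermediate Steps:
(t - 41)² = (-29 - 41)² = (-70)² = 4900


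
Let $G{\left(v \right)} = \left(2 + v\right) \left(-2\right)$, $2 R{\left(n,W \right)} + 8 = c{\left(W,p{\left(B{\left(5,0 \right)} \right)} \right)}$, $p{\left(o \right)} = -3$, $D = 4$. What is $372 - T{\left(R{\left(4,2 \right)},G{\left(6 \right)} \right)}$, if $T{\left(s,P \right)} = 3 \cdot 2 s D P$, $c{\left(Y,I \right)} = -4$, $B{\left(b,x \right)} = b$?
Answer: $-1932$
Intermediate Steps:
$R{\left(n,W \right)} = -6$ ($R{\left(n,W \right)} = -4 + \frac{1}{2} \left(-4\right) = -4 - 2 = -6$)
$G{\left(v \right)} = -4 - 2 v$
$T{\left(s,P \right)} = 24 P s$ ($T{\left(s,P \right)} = 3 \cdot 2 s 4 P = 3 \cdot 8 s P = 24 s P = 24 P s$)
$372 - T{\left(R{\left(4,2 \right)},G{\left(6 \right)} \right)} = 372 - 24 \left(-4 - 12\right) \left(-6\right) = 372 - 24 \left(-16\right) \left(-6\right) = 372 - 2304 = -1932$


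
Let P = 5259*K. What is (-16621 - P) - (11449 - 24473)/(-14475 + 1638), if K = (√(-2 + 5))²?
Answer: -37809650/1167 ≈ -32399.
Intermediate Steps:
K = 3 (K = (√3)² = 3)
P = 15777 (P = 5259*3 = 15777)
(-16621 - P) - (11449 - 24473)/(-14475 + 1638) = (-16621 - 1*15777) - (11449 - 24473)/(-14475 + 1638) = (-16621 - 15777) - (-13024)/(-12837) = -32398 - (-13024)*(-1)/12837 = -32398 - 1*1184/1167 = -32398 - 1184/1167 = -37809650/1167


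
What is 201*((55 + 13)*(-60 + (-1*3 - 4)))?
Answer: -915756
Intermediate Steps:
201*((55 + 13)*(-60 + (-1*3 - 4))) = 201*(68*(-60 + (-3 - 4))) = 201*(68*(-60 - 7)) = 201*(68*(-67)) = 201*(-4556) = -915756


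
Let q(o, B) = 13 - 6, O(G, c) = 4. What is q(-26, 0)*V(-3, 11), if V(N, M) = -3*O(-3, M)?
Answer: -84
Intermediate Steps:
q(o, B) = 7
V(N, M) = -12 (V(N, M) = -3*4 = -12)
q(-26, 0)*V(-3, 11) = 7*(-12) = -84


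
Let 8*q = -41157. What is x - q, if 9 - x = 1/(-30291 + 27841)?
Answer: 50505529/9800 ≈ 5153.6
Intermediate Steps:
q = -41157/8 (q = (⅛)*(-41157) = -41157/8 ≈ -5144.6)
x = 22051/2450 (x = 9 - 1/(-30291 + 27841) = 9 - 1/(-2450) = 9 - 1*(-1/2450) = 9 + 1/2450 = 22051/2450 ≈ 9.0004)
x - q = 22051/2450 - 1*(-41157/8) = 22051/2450 + 41157/8 = 50505529/9800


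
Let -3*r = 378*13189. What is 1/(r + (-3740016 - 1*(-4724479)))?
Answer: -1/677351 ≈ -1.4763e-6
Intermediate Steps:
r = -1661814 (r = -126*13189 = -1/3*4985442 = -1661814)
1/(r + (-3740016 - 1*(-4724479))) = 1/(-1661814 + (-3740016 - 1*(-4724479))) = 1/(-1661814 + (-3740016 + 4724479)) = 1/(-1661814 + 984463) = 1/(-677351) = -1/677351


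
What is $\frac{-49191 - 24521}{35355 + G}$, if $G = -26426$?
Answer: $- \frac{73712}{8929} \approx -8.2553$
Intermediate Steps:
$\frac{-49191 - 24521}{35355 + G} = \frac{-49191 - 24521}{35355 - 26426} = - \frac{73712}{8929}$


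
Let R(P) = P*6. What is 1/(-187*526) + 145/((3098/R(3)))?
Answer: 128360861/152362738 ≈ 0.84247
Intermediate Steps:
R(P) = 6*P
1/(-187*526) + 145/((3098/R(3))) = 1/(-187*526) + 145/((3098/((6*3)))) = -1/187*1/526 + 145/((3098/18)) = -1/98362 + 145/((3098*(1/18))) = -1/98362 + 145/(1549/9) = -1/98362 + 145*(9/1549) = -1/98362 + 1305/1549 = 128360861/152362738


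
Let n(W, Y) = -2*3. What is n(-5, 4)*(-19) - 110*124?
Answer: -13526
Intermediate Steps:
n(W, Y) = -6
n(-5, 4)*(-19) - 110*124 = -6*(-19) - 110*124 = 114 - 13640 = -13526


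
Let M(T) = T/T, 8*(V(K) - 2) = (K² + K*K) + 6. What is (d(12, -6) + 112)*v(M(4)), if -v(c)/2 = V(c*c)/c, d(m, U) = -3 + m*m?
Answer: -1518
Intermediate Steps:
d(m, U) = -3 + m²
V(K) = 11/4 + K²/4 (V(K) = 2 + ((K² + K*K) + 6)/8 = 2 + ((K² + K²) + 6)/8 = 2 + (2*K² + 6)/8 = 2 + (6 + 2*K²)/8 = 2 + (¾ + K²/4) = 11/4 + K²/4)
M(T) = 1
v(c) = -2*(11/4 + c⁴/4)/c (v(c) = -2*(11/4 + (c*c)²/4)/c = -2*(11/4 + (c²)²/4)/c = -2*(11/4 + c⁴/4)/c)
(d(12, -6) + 112)*v(M(4)) = ((-3 + 12²) + 112)*((½)*(-11 - 1*1⁴)/1) = ((-3 + 144) + 112)*((½)*1*(-11 - 1*1)) = (141 + 112)*((½)*1*(-11 - 1)) = 253*((½)*1*(-12)) = 253*(-6) = -1518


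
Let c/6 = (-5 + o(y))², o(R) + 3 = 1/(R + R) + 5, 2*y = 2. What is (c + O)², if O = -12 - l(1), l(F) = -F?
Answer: 2809/4 ≈ 702.25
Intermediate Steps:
y = 1 (y = (½)*2 = 1)
o(R) = 2 + 1/(2*R) (o(R) = -3 + (1/(R + R) + 5) = -3 + (1/(2*R) + 5) = -3 + (5 + 1/(2*R)) = 2 + 1/(2*R))
c = 75/2 (c = 6*(-5 + (2 + (½)/1))² = 6*(-5 + (2 + (½)*1))² = 6*(-5 + (2 + ½))² = 6*(-5 + 5/2)² = 6*(-5/2)² = 6*(25/4) = 75/2 ≈ 37.500)
O = -11 (O = -12 - (-1) = -12 - 1*(-1) = -12 + 1 = -11)
(c + O)² = (75/2 - 11)² = (53/2)² = 2809/4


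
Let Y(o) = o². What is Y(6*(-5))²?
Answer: 810000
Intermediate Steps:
Y(6*(-5))² = ((6*(-5))²)² = ((-30)²)² = 900² = 810000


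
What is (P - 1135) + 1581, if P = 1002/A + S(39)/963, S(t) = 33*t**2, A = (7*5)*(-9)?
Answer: 5560657/11235 ≈ 494.94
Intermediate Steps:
A = -315 (A = 35*(-9) = -315)
P = 549847/11235 (P = 1002/(-315) + (33*39**2)/963 = 1002*(-1/315) + (33*1521)*(1/963) = -334/105 + 50193*(1/963) = -334/105 + 5577/107 = 549847/11235 ≈ 48.941)
(P - 1135) + 1581 = (549847/11235 - 1135) + 1581 = -12201878/11235 + 1581 = 5560657/11235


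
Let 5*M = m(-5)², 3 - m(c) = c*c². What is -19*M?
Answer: -311296/5 ≈ -62259.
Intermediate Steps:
m(c) = 3 - c³ (m(c) = 3 - c*c² = 3 - c³)
M = 16384/5 (M = (3 - 1*(-5)³)²/5 = (3 - 1*(-125))²/5 = (3 + 125)²/5 = (⅕)*128² = (⅕)*16384 = 16384/5 ≈ 3276.8)
-19*M = -19*16384/5 = -311296/5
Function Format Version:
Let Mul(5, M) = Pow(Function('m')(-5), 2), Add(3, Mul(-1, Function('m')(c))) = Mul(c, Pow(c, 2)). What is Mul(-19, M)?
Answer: Rational(-311296, 5) ≈ -62259.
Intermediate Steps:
Function('m')(c) = Add(3, Mul(-1, Pow(c, 3))) (Function('m')(c) = Add(3, Mul(-1, Mul(c, Pow(c, 2)))) = Add(3, Mul(-1, Pow(c, 3))))
M = Rational(16384, 5) (M = Mul(Rational(1, 5), Pow(Add(3, Mul(-1, Pow(-5, 3))), 2)) = Mul(Rational(1, 5), Pow(Add(3, Mul(-1, -125)), 2)) = Mul(Rational(1, 5), Pow(Add(3, 125), 2)) = Mul(Rational(1, 5), Pow(128, 2)) = Mul(Rational(1, 5), 16384) = Rational(16384, 5) ≈ 3276.8)
Mul(-19, M) = Mul(-19, Rational(16384, 5)) = Rational(-311296, 5)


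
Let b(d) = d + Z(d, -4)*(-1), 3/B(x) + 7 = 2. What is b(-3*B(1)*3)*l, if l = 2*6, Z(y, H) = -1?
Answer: 384/5 ≈ 76.800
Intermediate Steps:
B(x) = -⅗ (B(x) = 3/(-7 + 2) = 3/(-5) = 3*(-⅕) = -⅗)
l = 12
b(d) = 1 + d (b(d) = d - 1*(-1) = d + 1 = 1 + d)
b(-3*B(1)*3)*l = (1 - 3*(-⅗)*3)*12 = (1 + (9/5)*3)*12 = (1 + 27/5)*12 = (32/5)*12 = 384/5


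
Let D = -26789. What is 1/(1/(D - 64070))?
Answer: -90859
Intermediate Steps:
1/(1/(D - 64070)) = 1/(1/(-26789 - 64070)) = 1/(1/(-90859)) = 1/(-1/90859) = -90859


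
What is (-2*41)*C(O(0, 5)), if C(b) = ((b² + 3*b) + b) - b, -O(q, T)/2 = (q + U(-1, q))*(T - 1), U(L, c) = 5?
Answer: -121360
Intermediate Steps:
O(q, T) = -2*(-1 + T)*(5 + q) (O(q, T) = -2*(q + 5)*(T - 1) = -2*(5 + q)*(-1 + T) = -2*(-1 + T)*(5 + q))
C(b) = b² + 3*b (C(b) = (b² + 4*b) - b = b² + 3*b)
(-2*41)*C(O(0, 5)) = (-2*41)*((10 - 10*5 + 2*0 - 2*5*0)*(3 + (10 - 10*5 + 2*0 - 2*5*0))) = -82*(10 - 50 + 0 + 0)*(3 + (10 - 50 + 0 + 0)) = -(-3280)*(3 - 40) = -(-3280)*(-37) = -82*1480 = -121360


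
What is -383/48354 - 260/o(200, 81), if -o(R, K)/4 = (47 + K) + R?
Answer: 1508693/7930056 ≈ 0.19025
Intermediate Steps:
o(R, K) = -188 - 4*K - 4*R (o(R, K) = -4*((47 + K) + R) = -4*(47 + K + R) = -188 - 4*K - 4*R)
-383/48354 - 260/o(200, 81) = -383/48354 - 260/(-188 - 4*81 - 4*200) = -383*1/48354 - 260/(-188 - 324 - 800) = -383/48354 - 260/(-1312) = -383/48354 - 260*(-1/1312) = -383/48354 + 65/328 = 1508693/7930056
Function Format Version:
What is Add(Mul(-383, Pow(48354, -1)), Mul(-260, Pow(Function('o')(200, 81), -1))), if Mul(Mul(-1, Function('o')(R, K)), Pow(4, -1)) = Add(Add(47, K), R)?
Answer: Rational(1508693, 7930056) ≈ 0.19025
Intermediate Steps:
Function('o')(R, K) = Add(-188, Mul(-4, K), Mul(-4, R)) (Function('o')(R, K) = Mul(-4, Add(Add(47, K), R)) = Mul(-4, Add(47, K, R)) = Add(-188, Mul(-4, K), Mul(-4, R)))
Add(Mul(-383, Pow(48354, -1)), Mul(-260, Pow(Function('o')(200, 81), -1))) = Add(Mul(-383, Pow(48354, -1)), Mul(-260, Pow(Add(-188, Mul(-4, 81), Mul(-4, 200)), -1))) = Add(Mul(-383, Rational(1, 48354)), Mul(-260, Pow(Add(-188, -324, -800), -1))) = Add(Rational(-383, 48354), Mul(-260, Pow(-1312, -1))) = Add(Rational(-383, 48354), Mul(-260, Rational(-1, 1312))) = Add(Rational(-383, 48354), Rational(65, 328)) = Rational(1508693, 7930056)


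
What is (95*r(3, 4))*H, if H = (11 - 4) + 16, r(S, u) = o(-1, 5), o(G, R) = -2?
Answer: -4370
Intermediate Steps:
r(S, u) = -2
H = 23 (H = 7 + 16 = 23)
(95*r(3, 4))*H = (95*(-2))*23 = -190*23 = -4370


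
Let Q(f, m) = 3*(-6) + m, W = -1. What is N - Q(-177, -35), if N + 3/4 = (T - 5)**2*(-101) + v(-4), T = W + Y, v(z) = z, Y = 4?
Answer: -1423/4 ≈ -355.75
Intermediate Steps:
T = 3 (T = -1 + 4 = 3)
Q(f, m) = -18 + m
N = -1635/4 (N = -3/4 + ((3 - 5)**2*(-101) - 4) = -3/4 + ((-2)**2*(-101) - 4) = -3/4 + (4*(-101) - 4) = -3/4 + (-404 - 4) = -3/4 - 408 = -1635/4 ≈ -408.75)
N - Q(-177, -35) = -1635/4 - (-18 - 35) = -1635/4 - 1*(-53) = -1635/4 + 53 = -1423/4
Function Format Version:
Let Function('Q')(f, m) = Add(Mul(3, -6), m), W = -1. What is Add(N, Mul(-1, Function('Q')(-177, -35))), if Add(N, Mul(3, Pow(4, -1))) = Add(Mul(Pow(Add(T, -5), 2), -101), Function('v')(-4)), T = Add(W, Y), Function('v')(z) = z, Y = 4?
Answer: Rational(-1423, 4) ≈ -355.75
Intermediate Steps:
T = 3 (T = Add(-1, 4) = 3)
Function('Q')(f, m) = Add(-18, m)
N = Rational(-1635, 4) (N = Add(Rational(-3, 4), Add(Mul(Pow(Add(3, -5), 2), -101), -4)) = Add(Rational(-3, 4), Add(Mul(Pow(-2, 2), -101), -4)) = Add(Rational(-3, 4), Add(Mul(4, -101), -4)) = Add(Rational(-3, 4), Add(-404, -4)) = Add(Rational(-3, 4), -408) = Rational(-1635, 4) ≈ -408.75)
Add(N, Mul(-1, Function('Q')(-177, -35))) = Add(Rational(-1635, 4), Mul(-1, Add(-18, -35))) = Add(Rational(-1635, 4), Mul(-1, -53)) = Add(Rational(-1635, 4), 53) = Rational(-1423, 4)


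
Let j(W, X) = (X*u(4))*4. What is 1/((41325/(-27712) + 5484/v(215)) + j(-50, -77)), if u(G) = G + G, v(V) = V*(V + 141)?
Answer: -530269120/1307335872403 ≈ -0.00040561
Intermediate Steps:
v(V) = V*(141 + V)
u(G) = 2*G
j(W, X) = 32*X (j(W, X) = (X*(2*4))*4 = (X*8)*4 = (8*X)*4 = 32*X)
1/((41325/(-27712) + 5484/v(215)) + j(-50, -77)) = 1/((41325/(-27712) + 5484/((215*(141 + 215)))) + 32*(-77)) = 1/((41325*(-1/27712) + 5484/((215*356))) - 2464) = 1/((-41325/27712 + 5484/76540) - 2464) = 1/((-41325/27712 + 5484*(1/76540)) - 2464) = 1/((-41325/27712 + 1371/19135) - 2464) = 1/(-752760723/530269120 - 2464) = 1/(-1307335872403/530269120) = -530269120/1307335872403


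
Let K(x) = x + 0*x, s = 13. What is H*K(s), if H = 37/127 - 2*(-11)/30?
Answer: 25376/1905 ≈ 13.321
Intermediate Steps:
K(x) = x (K(x) = x + 0 = x)
H = 1952/1905 (H = 37*(1/127) + 22*(1/30) = 37/127 + 11/15 = 1952/1905 ≈ 1.0247)
H*K(s) = (1952/1905)*13 = 25376/1905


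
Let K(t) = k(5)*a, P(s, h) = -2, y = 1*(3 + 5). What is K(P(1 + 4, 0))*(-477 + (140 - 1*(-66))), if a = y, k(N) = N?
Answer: -10840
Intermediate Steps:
y = 8 (y = 1*8 = 8)
a = 8
K(t) = 40 (K(t) = 5*8 = 40)
K(P(1 + 4, 0))*(-477 + (140 - 1*(-66))) = 40*(-477 + (140 - 1*(-66))) = 40*(-477 + (140 + 66)) = 40*(-477 + 206) = 40*(-271) = -10840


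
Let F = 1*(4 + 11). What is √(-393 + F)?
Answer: 3*I*√42 ≈ 19.442*I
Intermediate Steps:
F = 15 (F = 1*15 = 15)
√(-393 + F) = √(-393 + 15) = √(-378) = 3*I*√42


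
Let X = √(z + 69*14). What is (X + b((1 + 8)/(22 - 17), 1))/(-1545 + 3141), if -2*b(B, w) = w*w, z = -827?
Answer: -1/3192 + √139/1596 ≈ 0.0070738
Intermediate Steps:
X = √139 (X = √(-827 + 69*14) = √(-827 + 966) = √139 ≈ 11.790)
b(B, w) = -w²/2 (b(B, w) = -w*w/2 = -w²/2)
(X + b((1 + 8)/(22 - 17), 1))/(-1545 + 3141) = (√139 - ½*1²)/(-1545 + 3141) = (√139 - ½*1)/1596 = (√139 - ½)*(1/1596) = (-½ + √139)*(1/1596) = -1/3192 + √139/1596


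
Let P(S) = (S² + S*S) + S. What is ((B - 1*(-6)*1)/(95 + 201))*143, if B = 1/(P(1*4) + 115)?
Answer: 129701/44696 ≈ 2.9018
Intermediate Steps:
P(S) = S + 2*S² (P(S) = (S² + S²) + S = 2*S² + S = S + 2*S²)
B = 1/151 (B = 1/((1*4)*(1 + 2*(1*4)) + 115) = 1/(4*(1 + 2*4) + 115) = 1/(4*(1 + 8) + 115) = 1/(4*9 + 115) = 1/(36 + 115) = 1/151 ≈ 0.0066225)
((B - 1*(-6)*1)/(95 + 201))*143 = ((1/151 - 1*(-6)*1)/(95 + 201))*143 = ((1/151 + 6*1)/296)*143 = ((1/151 + 6)*(1/296))*143 = ((907/151)*(1/296))*143 = (907/44696)*143 = 129701/44696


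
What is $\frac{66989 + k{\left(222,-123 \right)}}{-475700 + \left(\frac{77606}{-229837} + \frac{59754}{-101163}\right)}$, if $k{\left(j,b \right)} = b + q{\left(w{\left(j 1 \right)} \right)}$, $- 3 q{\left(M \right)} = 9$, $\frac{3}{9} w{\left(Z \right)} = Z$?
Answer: $- \frac{518210547272651}{3686840829854192} \approx -0.14056$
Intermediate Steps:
$w{\left(Z \right)} = 3 Z$
$q{\left(M \right)} = -3$ ($q{\left(M \right)} = \left(- \frac{1}{3}\right) 9 = -3$)
$k{\left(j,b \right)} = -3 + b$ ($k{\left(j,b \right)} = b - 3 = -3 + b$)
$\frac{66989 + k{\left(222,-123 \right)}}{-475700 + \left(\frac{77606}{-229837} + \frac{59754}{-101163}\right)} = \frac{66989 - 126}{-475700 + \left(\frac{77606}{-229837} + \frac{59754}{-101163}\right)} = \frac{66989 - 126}{-475700 + \left(77606 \left(- \frac{1}{229837}\right) + 59754 \left(- \frac{1}{101163}\right)\right)} = \frac{66863}{-475700 - \frac{7194845292}{7750333477}} = \frac{66863}{- \frac{3686840829854192}{7750333477}} = 66863 \left(- \frac{7750333477}{3686840829854192}\right) = - \frac{518210547272651}{3686840829854192}$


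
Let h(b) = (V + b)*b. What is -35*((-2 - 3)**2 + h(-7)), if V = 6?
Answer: -1120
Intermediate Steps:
h(b) = b*(6 + b) (h(b) = (6 + b)*b = b*(6 + b))
-35*((-2 - 3)**2 + h(-7)) = -35*((-2 - 3)**2 - 7*(6 - 7)) = -35*((-5)**2 - 7*(-1)) = -35*(25 + 7) = -35*32 = -1120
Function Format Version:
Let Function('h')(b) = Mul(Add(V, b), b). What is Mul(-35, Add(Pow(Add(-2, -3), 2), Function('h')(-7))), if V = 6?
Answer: -1120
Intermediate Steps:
Function('h')(b) = Mul(b, Add(6, b)) (Function('h')(b) = Mul(Add(6, b), b) = Mul(b, Add(6, b)))
Mul(-35, Add(Pow(Add(-2, -3), 2), Function('h')(-7))) = Mul(-35, Add(Pow(Add(-2, -3), 2), Mul(-7, Add(6, -7)))) = Mul(-35, Add(Pow(-5, 2), Mul(-7, -1))) = Mul(-35, Add(25, 7)) = Mul(-35, 32) = -1120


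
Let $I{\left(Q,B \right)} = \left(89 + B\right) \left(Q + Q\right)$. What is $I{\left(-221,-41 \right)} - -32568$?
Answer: $11352$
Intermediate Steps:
$I{\left(Q,B \right)} = 2 Q \left(89 + B\right)$ ($I{\left(Q,B \right)} = \left(89 + B\right) 2 Q = 2 Q \left(89 + B\right)$)
$I{\left(-221,-41 \right)} - -32568 = 2 \left(-221\right) \left(89 - 41\right) - -32568 = 2 \left(-221\right) 48 + 32568 = -21216 + 32568 = 11352$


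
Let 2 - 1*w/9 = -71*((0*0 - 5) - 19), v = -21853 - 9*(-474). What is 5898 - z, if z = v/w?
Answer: 90327977/15318 ≈ 5896.9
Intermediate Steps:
v = -17587 (v = -21853 - 1*(-4266) = -21853 + 4266 = -17587)
w = -15318 (w = 18 - (-639)*((0*0 - 5) - 19) = 18 - (-639)*((0 - 5) - 19) = 18 - (-639)*(-5 - 19) = 18 - (-639)*(-24) = 18 - 9*1704 = 18 - 15336 = -15318)
z = 17587/15318 (z = -17587/(-15318) = -17587*(-1/15318) = 17587/15318 ≈ 1.1481)
5898 - z = 5898 - 1*17587/15318 = 5898 - 17587/15318 = 90327977/15318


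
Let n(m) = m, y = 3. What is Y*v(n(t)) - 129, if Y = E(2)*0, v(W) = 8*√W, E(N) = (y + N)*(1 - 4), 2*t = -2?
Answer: -129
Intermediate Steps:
t = -1 (t = (½)*(-2) = -1)
E(N) = -9 - 3*N (E(N) = (3 + N)*(1 - 4) = (3 + N)*(-3) = -9 - 3*N)
Y = 0 (Y = (-9 - 3*2)*0 = (-9 - 6)*0 = -15*0 = 0)
Y*v(n(t)) - 129 = 0*(8*√(-1)) - 129 = 0*(8*I) - 129 = 0 - 129 = -129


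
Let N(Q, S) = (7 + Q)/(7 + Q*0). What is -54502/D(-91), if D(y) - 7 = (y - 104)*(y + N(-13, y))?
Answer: -190757/62717 ≈ -3.0415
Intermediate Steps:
N(Q, S) = 1 + Q/7 (N(Q, S) = (7 + Q)/(7 + 0) = (7 + Q)/7 = (7 + Q)*(1/7) = 1 + Q/7)
D(y) = 7 + (-104 + y)*(-6/7 + y) (D(y) = 7 + (y - 104)*(y + (1 + (1/7)*(-13))) = 7 + (-104 + y)*(y + (1 - 13/7)) = 7 + (-104 + y)*(y - 6/7) = 7 + (-104 + y)*(-6/7 + y))
-54502/D(-91) = -54502/(673/7 + (-91)**2 - 734/7*(-91)) = -54502/(673/7 + 8281 + 9542) = -54502/125434/7 = -54502*7/125434 = -190757/62717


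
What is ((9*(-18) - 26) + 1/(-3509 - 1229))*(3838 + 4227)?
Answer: -7183858425/4738 ≈ -1.5162e+6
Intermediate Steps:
((9*(-18) - 26) + 1/(-3509 - 1229))*(3838 + 4227) = ((-162 - 26) + 1/(-4738))*8065 = (-188 - 1/4738)*8065 = -890745/4738*8065 = -7183858425/4738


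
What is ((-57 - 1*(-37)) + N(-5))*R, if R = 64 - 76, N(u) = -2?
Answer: 264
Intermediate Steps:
R = -12
((-57 - 1*(-37)) + N(-5))*R = ((-57 - 1*(-37)) - 2)*(-12) = ((-57 + 37) - 2)*(-12) = (-20 - 2)*(-12) = -22*(-12) = 264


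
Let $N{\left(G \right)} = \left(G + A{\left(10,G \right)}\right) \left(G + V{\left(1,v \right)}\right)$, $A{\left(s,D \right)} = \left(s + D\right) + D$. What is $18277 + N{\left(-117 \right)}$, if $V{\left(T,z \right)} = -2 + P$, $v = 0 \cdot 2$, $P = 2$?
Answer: $58174$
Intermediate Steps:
$v = 0$
$A{\left(s,D \right)} = s + 2 D$ ($A{\left(s,D \right)} = \left(D + s\right) + D = s + 2 D$)
$V{\left(T,z \right)} = 0$ ($V{\left(T,z \right)} = -2 + 2 = 0$)
$N{\left(G \right)} = G \left(10 + 3 G\right)$ ($N{\left(G \right)} = \left(G + \left(10 + 2 G\right)\right) \left(G + 0\right) = \left(10 + 3 G\right) G = G \left(10 + 3 G\right)$)
$18277 + N{\left(-117 \right)} = 18277 - 117 \left(10 + 3 \left(-117\right)\right) = 18277 - 117 \left(10 - 351\right) = 18277 - -39897 = 18277 + 39897 = 58174$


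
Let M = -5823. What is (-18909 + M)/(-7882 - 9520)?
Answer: 12366/8701 ≈ 1.4212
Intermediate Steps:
(-18909 + M)/(-7882 - 9520) = (-18909 - 5823)/(-7882 - 9520) = -24732/(-17402) = -24732*(-1/17402) = 12366/8701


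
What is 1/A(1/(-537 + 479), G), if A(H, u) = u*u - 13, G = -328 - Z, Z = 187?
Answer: 1/265212 ≈ 3.7706e-6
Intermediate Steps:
G = -515 (G = -328 - 1*187 = -328 - 187 = -515)
A(H, u) = -13 + u² (A(H, u) = u² - 13 = -13 + u²)
1/A(1/(-537 + 479), G) = 1/(-13 + (-515)²) = 1/(-13 + 265225) = 1/265212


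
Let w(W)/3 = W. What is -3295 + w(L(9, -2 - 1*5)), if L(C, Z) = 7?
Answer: -3274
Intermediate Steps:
w(W) = 3*W
-3295 + w(L(9, -2 - 1*5)) = -3295 + 3*7 = -3295 + 21 = -3274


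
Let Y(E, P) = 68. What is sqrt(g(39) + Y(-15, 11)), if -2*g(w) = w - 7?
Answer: 2*sqrt(13) ≈ 7.2111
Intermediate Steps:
g(w) = 7/2 - w/2 (g(w) = -(w - 7)/2 = -(-7 + w)/2 = 7/2 - w/2)
sqrt(g(39) + Y(-15, 11)) = sqrt((7/2 - 1/2*39) + 68) = sqrt((7/2 - 39/2) + 68) = sqrt(-16 + 68) = sqrt(52) = 2*sqrt(13)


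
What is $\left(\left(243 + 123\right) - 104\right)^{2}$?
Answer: $68644$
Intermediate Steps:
$\left(\left(243 + 123\right) - 104\right)^{2} = \left(366 - 104\right)^{2} = 262^{2} = 68644$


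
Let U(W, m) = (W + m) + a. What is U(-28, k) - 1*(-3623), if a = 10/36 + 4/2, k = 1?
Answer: 64769/18 ≈ 3598.3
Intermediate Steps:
a = 41/18 (a = 10*(1/36) + 4*(1/2) = 5/18 + 2 = 41/18 ≈ 2.2778)
U(W, m) = 41/18 + W + m (U(W, m) = (W + m) + 41/18 = 41/18 + W + m)
U(-28, k) - 1*(-3623) = (41/18 - 28 + 1) - 1*(-3623) = -445/18 + 3623 = 64769/18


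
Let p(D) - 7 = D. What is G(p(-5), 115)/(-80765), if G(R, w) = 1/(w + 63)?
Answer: -1/14376170 ≈ -6.9560e-8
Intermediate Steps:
p(D) = 7 + D
G(R, w) = 1/(63 + w)
G(p(-5), 115)/(-80765) = 1/((63 + 115)*(-80765)) = -1/80765/178 = (1/178)*(-1/80765) = -1/14376170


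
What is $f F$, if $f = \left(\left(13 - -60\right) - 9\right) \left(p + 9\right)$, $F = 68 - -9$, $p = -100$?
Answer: $-448448$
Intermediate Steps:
$F = 77$ ($F = 68 + 9 = 77$)
$f = -5824$ ($f = \left(\left(13 - -60\right) - 9\right) \left(-100 + 9\right) = \left(\left(13 + 60\right) - 9\right) \left(-91\right) = \left(73 - 9\right) \left(-91\right) = 64 \left(-91\right) = -5824$)
$f F = \left(-5824\right) 77 = -448448$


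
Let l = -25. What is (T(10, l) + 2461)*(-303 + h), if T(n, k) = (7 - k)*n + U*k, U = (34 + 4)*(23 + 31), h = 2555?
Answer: -109264788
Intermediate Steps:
U = 2052 (U = 38*54 = 2052)
T(n, k) = 2052*k + n*(7 - k) (T(n, k) = (7 - k)*n + 2052*k = n*(7 - k) + 2052*k = 2052*k + n*(7 - k))
(T(10, l) + 2461)*(-303 + h) = ((7*10 + 2052*(-25) - 1*(-25)*10) + 2461)*(-303 + 2555) = ((70 - 51300 + 250) + 2461)*2252 = (-50980 + 2461)*2252 = -48519*2252 = -109264788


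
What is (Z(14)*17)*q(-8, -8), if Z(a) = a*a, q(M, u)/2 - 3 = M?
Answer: -33320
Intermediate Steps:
q(M, u) = 6 + 2*M
Z(a) = a**2
(Z(14)*17)*q(-8, -8) = (14**2*17)*(6 + 2*(-8)) = (196*17)*(6 - 16) = 3332*(-10) = -33320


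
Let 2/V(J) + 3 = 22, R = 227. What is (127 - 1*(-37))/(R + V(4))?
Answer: 3116/4315 ≈ 0.72213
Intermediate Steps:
V(J) = 2/19 (V(J) = 2/(-3 + 22) = 2/19)
(127 - 1*(-37))/(R + V(4)) = (127 - 1*(-37))/(227 + 2/19) = (127 + 37)/(4315/19) = 164*(19/4315) = 3116/4315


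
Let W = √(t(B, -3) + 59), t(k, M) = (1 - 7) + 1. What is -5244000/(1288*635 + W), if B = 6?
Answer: -2144481360000/334463847173 + 7866000*√6/334463847173 ≈ -6.4116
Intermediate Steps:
t(k, M) = -5 (t(k, M) = -6 + 1 = -5)
W = 3*√6 (W = √(-5 + 59) = √54 = 3*√6 ≈ 7.3485)
-5244000/(1288*635 + W) = -5244000/(1288*635 + 3*√6) = -5244000/(817880 + 3*√6)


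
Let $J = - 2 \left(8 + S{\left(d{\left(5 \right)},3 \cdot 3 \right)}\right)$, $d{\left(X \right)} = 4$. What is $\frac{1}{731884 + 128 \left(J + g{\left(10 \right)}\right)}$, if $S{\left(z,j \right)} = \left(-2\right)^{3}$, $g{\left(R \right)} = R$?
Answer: $\frac{1}{733164} \approx 1.364 \cdot 10^{-6}$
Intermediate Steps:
$S{\left(z,j \right)} = -8$
$J = 0$ ($J = - 2 \left(8 - 8\right) = \left(-2\right) 0 = 0$)
$\frac{1}{731884 + 128 \left(J + g{\left(10 \right)}\right)} = \frac{1}{731884 + 128 \left(0 + 10\right)} = \frac{1}{731884 + 128 \cdot 10} = \frac{1}{731884 + 1280} = \frac{1}{733164}$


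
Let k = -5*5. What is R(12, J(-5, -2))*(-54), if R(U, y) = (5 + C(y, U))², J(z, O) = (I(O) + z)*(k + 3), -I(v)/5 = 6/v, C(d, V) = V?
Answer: -15606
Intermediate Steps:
k = -25
I(v) = -30/v
J(z, O) = -22*z + 660/O (J(z, O) = (-30/O + z)*(-25 + 3) = (z - 30/O)*(-22) = -22*z + 660/O)
R(U, y) = (5 + U)²
R(12, J(-5, -2))*(-54) = (5 + 12)²*(-54) = 17²*(-54) = 289*(-54) = -15606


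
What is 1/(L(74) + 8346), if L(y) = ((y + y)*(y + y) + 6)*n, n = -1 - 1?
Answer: -1/35474 ≈ -2.8190e-5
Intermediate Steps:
n = -2
L(y) = -12 - 8*y² (L(y) = ((y + y)*(y + y) + 6)*(-2) = ((2*y)*(2*y) + 6)*(-2) = (4*y² + 6)*(-2) = (6 + 4*y²)*(-2) = -12 - 8*y²)
1/(L(74) + 8346) = 1/((-12 - 8*74²) + 8346) = 1/((-12 - 8*5476) + 8346) = 1/((-12 - 43808) + 8346) = 1/(-43820 + 8346) = 1/(-35474) = -1/35474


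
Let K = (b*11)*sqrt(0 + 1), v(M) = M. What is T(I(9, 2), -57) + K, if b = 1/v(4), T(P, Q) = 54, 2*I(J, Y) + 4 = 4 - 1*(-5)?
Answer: 227/4 ≈ 56.750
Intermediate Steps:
I(J, Y) = 5/2 (I(J, Y) = -2 + (4 - 1*(-5))/2 = -2 + (4 + 5)/2 = -2 + (1/2)*9 = -2 + 9/2 = 5/2)
b = 1/4 ≈ 0.25000
K = 11/4 (K = ((1/4)*11)*sqrt(0 + 1) = 11*sqrt(1)/4 = (11/4)*1 = 11/4 ≈ 2.7500)
T(I(9, 2), -57) + K = 54 + 11/4 = 227/4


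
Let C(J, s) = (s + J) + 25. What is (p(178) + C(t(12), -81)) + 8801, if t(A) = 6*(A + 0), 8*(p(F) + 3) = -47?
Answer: 70465/8 ≈ 8808.1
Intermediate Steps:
p(F) = -71/8 (p(F) = -3 + (⅛)*(-47) = -3 - 47/8 = -71/8)
t(A) = 6*A
C(J, s) = 25 + J + s (C(J, s) = (J + s) + 25 = 25 + J + s)
(p(178) + C(t(12), -81)) + 8801 = (-71/8 + (25 + 6*12 - 81)) + 8801 = (-71/8 + (25 + 72 - 81)) + 8801 = (-71/8 + 16) + 8801 = 57/8 + 8801 = 70465/8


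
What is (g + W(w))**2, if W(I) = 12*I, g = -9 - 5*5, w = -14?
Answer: 40804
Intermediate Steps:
g = -34 (g = -9 - 25 = -34)
(g + W(w))**2 = (-34 + 12*(-14))**2 = (-34 - 168)**2 = (-202)**2 = 40804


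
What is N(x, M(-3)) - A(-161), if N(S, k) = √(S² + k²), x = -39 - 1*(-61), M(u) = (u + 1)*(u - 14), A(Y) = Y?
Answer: 161 + 2*√410 ≈ 201.50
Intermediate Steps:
M(u) = (1 + u)*(-14 + u)
x = 22 (x = -39 + 61 = 22)
N(x, M(-3)) - A(-161) = √(22² + (-14 + (-3)² - 13*(-3))²) - 1*(-161) = √(484 + (-14 + 9 + 39)²) + 161 = √(484 + 34²) + 161 = √(484 + 1156) + 161 = √1640 + 161 = 2*√410 + 161 = 161 + 2*√410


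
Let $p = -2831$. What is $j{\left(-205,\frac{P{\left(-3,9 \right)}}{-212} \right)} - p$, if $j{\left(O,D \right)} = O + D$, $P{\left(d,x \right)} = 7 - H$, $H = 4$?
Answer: $\frac{556709}{212} \approx 2626.0$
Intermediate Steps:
$P{\left(d,x \right)} = 3$ ($P{\left(d,x \right)} = 7 - 4 = 3$)
$j{\left(O,D \right)} = D + O$
$j{\left(-205,\frac{P{\left(-3,9 \right)}}{-212} \right)} - p = \left(\frac{3}{-212} - 205\right) - -2831 = \left(3 \left(- \frac{1}{212}\right) - 205\right) + 2831 = \left(- \frac{3}{212} - 205\right) + 2831 = - \frac{43463}{212} + 2831 = \frac{556709}{212}$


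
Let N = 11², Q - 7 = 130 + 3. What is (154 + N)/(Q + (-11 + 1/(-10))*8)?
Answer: 1375/256 ≈ 5.3711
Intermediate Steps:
Q = 140 (Q = 7 + (130 + 3) = 7 + 133 = 140)
N = 121
(154 + N)/(Q + (-11 + 1/(-10))*8) = (154 + 121)/(140 + (-11 + 1/(-10))*8) = 275/(140 + (-11 - ⅒)*8) = 275/(140 - 111/10*8) = 275/(140 - 444/5) = 275/(256/5) = 275*(5/256) = 1375/256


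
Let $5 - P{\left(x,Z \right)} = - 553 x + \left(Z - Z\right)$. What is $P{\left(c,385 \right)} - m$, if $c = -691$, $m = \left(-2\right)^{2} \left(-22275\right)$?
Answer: $-293018$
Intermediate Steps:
$m = -89100$ ($m = 4 \left(-22275\right) = -89100$)
$P{\left(x,Z \right)} = 5 + 553 x$ ($P{\left(x,Z \right)} = 5 - \left(- 553 x + \left(Z - Z\right)\right) = 5 - \left(- 553 x + 0\right) = 5 - - 553 x = 5 + 553 x$)
$P{\left(c,385 \right)} - m = \left(5 + 553 \left(-691\right)\right) - -89100 = \left(5 - 382123\right) + 89100 = -382118 + 89100 = -293018$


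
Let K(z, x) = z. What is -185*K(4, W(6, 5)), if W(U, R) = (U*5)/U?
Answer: -740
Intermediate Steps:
W(U, R) = 5 (W(U, R) = (5*U)/U = 5)
-185*K(4, W(6, 5)) = -185*4 = -740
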